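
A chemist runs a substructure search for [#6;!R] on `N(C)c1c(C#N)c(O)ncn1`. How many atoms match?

The query [#6;!R] means: carbon not in any ring.
Check the 11 heavy atoms by environment: 2× n (aromatic, in 6-ring) → no; 4× c (aromatic, in 6-ring) → no; 1× O (acyclic) → no; 2× C (acyclic) → match; 2× N (acyclic) → no.
That gives 2 matching atoms.

2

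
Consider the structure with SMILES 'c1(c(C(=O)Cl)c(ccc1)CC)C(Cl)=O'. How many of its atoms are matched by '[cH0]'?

3

The query [cH0] means: aromatic carbon with no attached hydrogen (substituted or ring-fusion).
Check the 14 heavy atoms by environment: 3× c (aromatic, H0) → match; 3× c (aromatic, H1) → no; 2× C (H0) → no; 2× O (H0) → no; 2× Cl (H0) → no; 1× C (H2) → no; 1× C (H3) → no.
That gives 3 matching atoms.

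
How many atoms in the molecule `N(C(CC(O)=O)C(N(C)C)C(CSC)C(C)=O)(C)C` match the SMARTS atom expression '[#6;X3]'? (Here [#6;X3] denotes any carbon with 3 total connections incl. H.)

2

The query [#6;X3] means: any carbon (aromatic or not) with three total connections.
Check the 19 heavy atoms by environment: 11× C (X4) → no; 2× C (X3) → match; 2× O (X1) → no; 1× S (X2) → no; 2× N (X3) → no; 1× O (X2) → no.
That gives 2 matching atoms.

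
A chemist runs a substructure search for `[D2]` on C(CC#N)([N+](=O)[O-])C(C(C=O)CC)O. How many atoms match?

4

The query [D2] means: atom with exactly two heavy-atom neighbours.
Check the 14 heavy atoms by environment: 4× C (D2) → match; 3× C (D3) → no; 3× O (D1) → no; 1× N (charge +1, D3) → no; 1× O (charge -1, D1) → no; 1× N (D1) → no; 1× C (D1) → no.
That gives 4 matching atoms.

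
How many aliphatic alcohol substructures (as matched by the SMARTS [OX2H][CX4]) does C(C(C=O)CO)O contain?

2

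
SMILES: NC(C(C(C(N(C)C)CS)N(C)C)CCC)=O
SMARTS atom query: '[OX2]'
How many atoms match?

0

The query [OX2] means: aliphatic oxygen with two total connections — ether, hydroxyl, or ester single-bond O.
Check the 17 heavy atoms by environment: 11× C (X4) → no; 1× C (X3) → no; 1× O (X1) → no; 3× N (X3) → no; 1× S (X2) → no.
No environment satisfies the query, so 0 matching atoms.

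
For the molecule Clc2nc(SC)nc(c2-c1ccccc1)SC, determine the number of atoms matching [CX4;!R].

The query [CX4;!R] means: aliphatic carbon with four total connections, not in a ring.
Check the 17 heavy atoms by environment: 2× n (aromatic, X2, in 6-ring) → no; 10× c (aromatic, X3, in 6-ring) → no; 2× S (X2, acyclic) → no; 2× C (X4, acyclic) → match; 1× Cl (X1, acyclic) → no.
That gives 2 matching atoms.

2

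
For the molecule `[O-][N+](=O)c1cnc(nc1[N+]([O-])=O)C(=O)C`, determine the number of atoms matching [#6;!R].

Check the 15 heavy atoms by environment: 2× n (aromatic, in 6-ring) → no; 4× c (aromatic, in 6-ring) → no; 2× N (charge +1, acyclic) → no; 2× O (charge -1, acyclic) → no; 3× O (acyclic) → no; 2× C (acyclic) → match.
That gives 2 matching atoms.

2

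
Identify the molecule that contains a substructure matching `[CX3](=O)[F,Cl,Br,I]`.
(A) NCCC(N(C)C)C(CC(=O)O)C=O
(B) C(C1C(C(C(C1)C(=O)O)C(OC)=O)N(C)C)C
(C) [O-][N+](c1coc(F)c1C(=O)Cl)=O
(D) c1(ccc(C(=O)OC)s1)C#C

[CX3](=O)[F,Cl,Br,I] describes a carbonyl carbon bonded to a halogen (an acyl halide).
(A) has a carboxylic acid group (-C(=O)OH) but the carbonyl is bonded to -OH, not to a halogen.
(B) has a methyl-ester group (-C(=O)OCH3) but the carbonyl is bonded to -O-C, not to a halogen.
(C) contains an acyl chloride (-C(=O)Cl), which satisfies every atom and bond constraint.
(D) has a methyl-ester group (-C(=O)OCH3) but the carbonyl is bonded to -O-C, not to a halogen.
So the answer is (C).

C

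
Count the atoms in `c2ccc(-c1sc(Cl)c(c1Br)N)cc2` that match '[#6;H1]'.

The query [#6;H1] means: any carbon bearing exactly one hydrogen.
Check the 14 heavy atoms by environment: 1× s (aromatic, H0) → no; 5× c (aromatic, H0) → no; 1× Cl (H0) → no; 1× N (H2) → no; 5× c (aromatic, H1) → match; 1× Br (H0) → no.
That gives 5 matching atoms.

5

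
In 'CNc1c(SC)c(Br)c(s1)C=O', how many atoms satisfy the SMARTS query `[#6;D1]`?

2

The query [#6;D1] means: carbon bonded to exactly one heavy atom.
Check the 12 heavy atoms by environment: 1× s (aromatic, D2) → no; 4× c (aromatic, D3) → no; 1× Br (D1) → no; 1× S (D2) → no; 2× C (D1) → match; 1× C (D2) → no; 1× O (D1) → no; 1× N (D2) → no.
That gives 2 matching atoms.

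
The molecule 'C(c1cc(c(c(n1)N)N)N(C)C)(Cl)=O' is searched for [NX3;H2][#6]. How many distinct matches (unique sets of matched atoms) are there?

2

[NX3;H2][#6] is the SMARTS for a primary amine: a trivalent nitrogen with two H attached to carbon.
The molecule carries 2 separate instances of a primary amino group (-NH2) meeting every constraint; each maps to a distinct set of atoms, giving 2 matches.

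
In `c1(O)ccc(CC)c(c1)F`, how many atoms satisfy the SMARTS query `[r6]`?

6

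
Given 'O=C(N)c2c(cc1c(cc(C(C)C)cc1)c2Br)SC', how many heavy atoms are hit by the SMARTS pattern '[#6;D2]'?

The query [#6;D2] means: any carbon bonded to exactly two heavy atoms.
Check the 19 heavy atoms by environment: 6× c (aromatic, D3) → no; 4× c (aromatic, D2) → match; 1× S (D2) → no; 3× C (D1) → no; 1× Br (D1) → no; 2× C (D3) → no; 1× O (D1) → no; 1× N (D1) → no.
That gives 4 matching atoms.

4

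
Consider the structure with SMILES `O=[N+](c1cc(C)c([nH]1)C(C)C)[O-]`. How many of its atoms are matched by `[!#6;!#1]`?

Check the 12 heavy atoms by environment: 1× n (aromatic) → match; 4× c (aromatic) → no; 4× C → no; 1× N (charge +1) → match; 1× O (charge -1) → match; 1× O → match.
Summing the matching environments: 1 + 1 + 1 + 1 = 4 matching atoms.

4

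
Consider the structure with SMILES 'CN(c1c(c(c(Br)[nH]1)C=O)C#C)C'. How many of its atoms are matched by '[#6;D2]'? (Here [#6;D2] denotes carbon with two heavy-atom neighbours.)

Check the 13 heavy atoms by environment: 1× n (aromatic, D2) → no; 4× c (aromatic, D3) → no; 2× C (D2) → match; 1× O (D1) → no; 3× C (D1) → no; 1× Br (D1) → no; 1× N (D3) → no.
That gives 2 matching atoms.

2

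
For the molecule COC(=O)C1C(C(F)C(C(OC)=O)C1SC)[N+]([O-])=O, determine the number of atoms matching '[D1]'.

The query [D1] means: atom with exactly one heavy-atom neighbour (degree 1).
Check the 19 heavy atoms by environment: 7× C (D3) → no; 1× S (D2) → no; 3× C (D1) → match; 1× F (D1) → match; 3× O (D1) → match; 2× O (D2) → no; 1× N (charge +1, D3) → no; 1× O (charge -1, D1) → match.
Summing the matching environments: 3 + 1 + 3 + 1 = 8 matching atoms.

8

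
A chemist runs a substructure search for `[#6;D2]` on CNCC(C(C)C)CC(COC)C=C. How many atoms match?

4

The query [#6;D2] means: any carbon bonded to exactly two heavy atoms.
Check the 14 heavy atoms by environment: 4× C (D2) → match; 3× C (D3) → no; 5× C (D1) → no; 1× O (D2) → no; 1× N (D2) → no.
That gives 4 matching atoms.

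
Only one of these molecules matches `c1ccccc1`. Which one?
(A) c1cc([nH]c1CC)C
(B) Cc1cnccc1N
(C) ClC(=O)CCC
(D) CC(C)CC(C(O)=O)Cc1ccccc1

c1ccccc1 describes six aromatic carbons in a ring (a benzene ring).
(A) has a methyl group (-CH3) but no six-membered all-carbon aromatic ring is present.
(B) has a methyl group (-CH3) but no six-membered all-carbon aromatic ring is present.
(C) has a methyl group (-CH3) but no six-membered all-carbon aromatic ring is present.
(D) contains a phenyl ring, which satisfies every atom and bond constraint.
So the answer is (D).

D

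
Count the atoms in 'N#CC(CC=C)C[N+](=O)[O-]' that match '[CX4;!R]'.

Check the 10 heavy atoms by environment: 3× C (X4, acyclic) → match; 1× N (charge +1, X3, acyclic) → no; 1× O (charge -1, X1, acyclic) → no; 1× O (X1, acyclic) → no; 2× C (X3, acyclic) → no; 1× C (X2, acyclic) → no; 1× N (X1, acyclic) → no.
That gives 3 matching atoms.

3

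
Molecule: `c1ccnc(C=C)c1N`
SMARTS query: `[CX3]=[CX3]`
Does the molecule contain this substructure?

The pattern [CX3]=[CX3] describes a non-aromatic C=C double bond between two sp2 carbons — an alkene.
The molecule carries a vinyl group (-CH=CH2), whose atoms satisfy every constraint of the query, so the pattern matches.

Yes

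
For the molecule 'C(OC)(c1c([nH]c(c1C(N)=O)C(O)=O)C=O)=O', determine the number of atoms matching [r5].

5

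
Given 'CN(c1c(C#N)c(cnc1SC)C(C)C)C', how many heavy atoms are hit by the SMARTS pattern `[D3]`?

6

The query [D3] means: atom with exactly three heavy-atom neighbours.
Check the 16 heavy atoms by environment: 1× n (aromatic, D2) → no; 1× c (aromatic, D2) → no; 4× c (aromatic, D3) → match; 1× S (D2) → no; 5× C (D1) → no; 1× C (D3) → match; 1× C (D2) → no; 1× N (D1) → no; 1× N (D3) → match.
Summing the matching environments: 4 + 1 + 1 = 6 matching atoms.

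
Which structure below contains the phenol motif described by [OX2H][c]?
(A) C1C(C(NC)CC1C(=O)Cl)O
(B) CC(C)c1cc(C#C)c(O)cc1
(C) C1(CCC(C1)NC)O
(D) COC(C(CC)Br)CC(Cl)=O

B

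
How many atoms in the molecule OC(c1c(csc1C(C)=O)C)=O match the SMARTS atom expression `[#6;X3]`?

The query [#6;X3] means: any carbon (aromatic or not) with three total connections.
Check the 12 heavy atoms by environment: 1× s (aromatic, X2) → no; 4× c (aromatic, X3) → match; 2× C (X3) → match; 2× O (X1) → no; 2× C (X4) → no; 1× O (X2) → no.
Summing the matching environments: 4 + 2 = 6 matching atoms.

6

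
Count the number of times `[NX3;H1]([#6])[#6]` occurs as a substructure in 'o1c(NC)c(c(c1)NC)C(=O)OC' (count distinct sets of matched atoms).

2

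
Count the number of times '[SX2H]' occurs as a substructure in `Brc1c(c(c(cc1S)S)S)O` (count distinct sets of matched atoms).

[SX2H] is the SMARTS for a thiol: an aliphatic sulfur with two connections, one being H.
The molecule carries 3 separate instances of a thiol (-SH) meeting every constraint; each maps to a distinct set of atoms, giving 3 matches.

3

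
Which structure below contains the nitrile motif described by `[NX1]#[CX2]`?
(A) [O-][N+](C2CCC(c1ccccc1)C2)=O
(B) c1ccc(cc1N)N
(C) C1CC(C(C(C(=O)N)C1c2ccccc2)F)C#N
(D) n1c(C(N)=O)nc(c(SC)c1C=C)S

C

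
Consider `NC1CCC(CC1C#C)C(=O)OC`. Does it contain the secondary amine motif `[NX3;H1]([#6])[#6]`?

The pattern [NX3;H1]([#6])[#6] describes a trivalent nitrogen with one H, bonded to two carbons — a secondary amine.
The closest candidate here is a primary amino group (-NH2), but the nitrogen has H2 and only one carbon neighbour. No other fragment satisfies the full query, so there is no match.

No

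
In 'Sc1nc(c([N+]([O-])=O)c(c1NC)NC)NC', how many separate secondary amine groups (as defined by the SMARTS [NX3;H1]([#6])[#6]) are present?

3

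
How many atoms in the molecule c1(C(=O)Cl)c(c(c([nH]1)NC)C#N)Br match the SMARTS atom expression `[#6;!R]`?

3

The query [#6;!R] means: carbon not in any ring.
Check the 13 heavy atoms by environment: 1× n (aromatic, in 5-ring) → no; 4× c (aromatic, in 5-ring) → no; 3× C (acyclic) → match; 2× N (acyclic) → no; 1× O (acyclic) → no; 1× Cl (acyclic) → no; 1× Br (acyclic) → no.
That gives 3 matching atoms.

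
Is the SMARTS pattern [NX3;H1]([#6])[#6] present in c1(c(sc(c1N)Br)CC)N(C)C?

No

The pattern [NX3;H1]([#6])[#6] describes a trivalent nitrogen with one H, bonded to two carbons — a secondary amine.
The closest candidate here is a dimethylamino group (-N(CH3)2), but the nitrogen has H0, not H1. No other fragment satisfies the full query, so there is no match.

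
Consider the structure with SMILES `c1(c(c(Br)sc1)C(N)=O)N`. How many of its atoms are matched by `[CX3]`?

1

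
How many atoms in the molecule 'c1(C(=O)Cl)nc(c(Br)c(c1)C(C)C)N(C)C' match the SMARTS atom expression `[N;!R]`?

1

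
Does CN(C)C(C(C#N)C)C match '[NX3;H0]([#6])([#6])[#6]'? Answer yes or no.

The pattern [NX3;H0]([#6])([#6])[#6] describes a trivalent nitrogen with no H, bonded to three carbons — a tertiary amine.
The molecule carries a dimethylamino group (-N(CH3)2), whose atoms satisfy every constraint of the query, so the pattern matches.

Yes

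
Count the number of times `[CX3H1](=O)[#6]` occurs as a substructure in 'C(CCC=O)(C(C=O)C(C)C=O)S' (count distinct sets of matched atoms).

3

[CX3H1](=O)[#6] is the SMARTS for an aldehyde: an sp2 carbon with one H, double-bonded to O and single-bonded to carbon.
The molecule carries 3 separate instances of an aldehyde (-CHO) meeting every constraint; each maps to a distinct set of atoms, giving 3 matches.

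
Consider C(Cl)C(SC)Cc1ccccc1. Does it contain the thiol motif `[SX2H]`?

No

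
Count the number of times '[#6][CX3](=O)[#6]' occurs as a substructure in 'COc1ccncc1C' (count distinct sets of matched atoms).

0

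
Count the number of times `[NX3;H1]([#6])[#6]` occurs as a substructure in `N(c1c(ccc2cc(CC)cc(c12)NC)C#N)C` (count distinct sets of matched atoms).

2

[NX3;H1]([#6])[#6] is the SMARTS for a secondary amine: a trivalent nitrogen with one H, bonded to two carbons.
The molecule carries 2 separate instances of an N-methylamino group (-NHCH3) meeting every constraint; each maps to a distinct set of atoms, giving 2 matches.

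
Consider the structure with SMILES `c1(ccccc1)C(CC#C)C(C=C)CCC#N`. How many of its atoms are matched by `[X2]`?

3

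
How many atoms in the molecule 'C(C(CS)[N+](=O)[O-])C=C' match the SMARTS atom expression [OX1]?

2

The query [OX1] means: aliphatic oxygen with one total connection — typically a carbonyl =O or an oxide.
Check the 9 heavy atoms by environment: 3× C (X4) → no; 1× N (charge +1, X3) → no; 1× O (charge -1, X1) → match; 1× O (X1) → match; 2× C (X3) → no; 1× S (X2) → no.
Summing the matching environments: 1 + 1 = 2 matching atoms.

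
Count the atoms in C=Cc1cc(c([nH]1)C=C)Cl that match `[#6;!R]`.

The query [#6;!R] means: carbon not in any ring.
Check the 10 heavy atoms by environment: 1× n (aromatic, in 5-ring) → no; 4× c (aromatic, in 5-ring) → no; 4× C (acyclic) → match; 1× Cl (acyclic) → no.
That gives 4 matching atoms.

4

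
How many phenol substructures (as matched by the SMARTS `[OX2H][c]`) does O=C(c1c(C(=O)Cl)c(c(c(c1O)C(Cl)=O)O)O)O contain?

3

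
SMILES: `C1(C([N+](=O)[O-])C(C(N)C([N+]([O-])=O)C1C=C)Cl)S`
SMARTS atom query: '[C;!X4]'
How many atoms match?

2

The query [C;!X4] means: aliphatic carbon that does not have four total connections.
Check the 17 heavy atoms by environment: 6× C (X4) → no; 2× N (charge +1, X3) → no; 2× O (charge -1, X1) → no; 2× O (X1) → no; 1× N (X3) → no; 1× S (X2) → no; 2× C (X3) → match; 1× Cl (X1) → no.
That gives 2 matching atoms.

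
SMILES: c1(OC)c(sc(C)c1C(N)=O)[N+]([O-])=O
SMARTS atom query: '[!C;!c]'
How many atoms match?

7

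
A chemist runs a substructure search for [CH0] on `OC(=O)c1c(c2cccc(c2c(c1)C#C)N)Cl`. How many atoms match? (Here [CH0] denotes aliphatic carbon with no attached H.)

Check the 17 heavy atoms by environment: 6× c (aromatic, H0) → no; 4× c (aromatic, H1) → no; 1× Cl (H0) → no; 2× C (H0) → match; 1× C (H1) → no; 1× N (H2) → no; 1× O (H0) → no; 1× O (H1) → no.
That gives 2 matching atoms.

2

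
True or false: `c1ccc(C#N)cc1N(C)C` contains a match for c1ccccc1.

The pattern c1ccccc1 describes six aromatic carbons in a ring — a benzene ring.
The required atom environment is present in the molecule, so the pattern matches.

True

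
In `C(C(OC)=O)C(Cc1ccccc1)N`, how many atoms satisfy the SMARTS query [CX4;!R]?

The query [CX4;!R] means: aliphatic carbon with four total connections, not in a ring.
Check the 14 heavy atoms by environment: 4× C (X4, acyclic) → match; 1× N (X3, acyclic) → no; 1× C (X3, acyclic) → no; 1× O (X1, acyclic) → no; 1× O (X2, acyclic) → no; 6× c (aromatic, X3, in 6-ring) → no.
That gives 4 matching atoms.

4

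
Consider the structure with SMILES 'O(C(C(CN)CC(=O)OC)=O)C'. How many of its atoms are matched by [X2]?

The query [X2] means: any atom with exactly two total connections (bonds + H).
Check the 12 heavy atoms by environment: 5× C (X4) → no; 1× N (X3) → no; 2× C (X3) → no; 2× O (X1) → no; 2× O (X2) → match.
That gives 2 matching atoms.

2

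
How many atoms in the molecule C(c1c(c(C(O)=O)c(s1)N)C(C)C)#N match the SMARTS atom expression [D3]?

The query [D3] means: atom with exactly three heavy-atom neighbours.
Check the 14 heavy atoms by environment: 1× s (aromatic, D2) → no; 4× c (aromatic, D3) → match; 2× C (D3) → match; 2× C (D1) → no; 2× O (D1) → no; 2× N (D1) → no; 1× C (D2) → no.
Summing the matching environments: 4 + 2 = 6 matching atoms.

6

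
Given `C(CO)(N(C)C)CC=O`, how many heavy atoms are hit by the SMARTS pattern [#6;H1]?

2

The query [#6;H1] means: any carbon bearing exactly one hydrogen.
Check the 9 heavy atoms by environment: 2× C (H2) → no; 2× C (H1) → match; 1× O (H0) → no; 1× O (H1) → no; 1× N (H0) → no; 2× C (H3) → no.
That gives 2 matching atoms.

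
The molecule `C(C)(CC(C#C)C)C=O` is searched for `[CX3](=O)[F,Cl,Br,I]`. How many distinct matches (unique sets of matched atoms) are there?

0

[CX3](=O)[F,Cl,Br,I] is the SMARTS for an acyl halide: a carbonyl carbon bonded to a halogen.
No fragment in the molecule satisfies every constraint, giving 0 matches.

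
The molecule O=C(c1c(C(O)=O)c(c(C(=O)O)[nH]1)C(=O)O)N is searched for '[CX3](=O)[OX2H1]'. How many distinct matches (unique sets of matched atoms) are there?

[CX3](=O)[OX2H1] is the SMARTS for a carboxylic acid: an sp2 carbon double-bonded to O and single-bonded to an -OH oxygen.
The molecule carries 3 separate instances of a carboxylic acid group (-C(=O)OH) meeting every constraint; each maps to a distinct set of atoms, giving 3 matches.

3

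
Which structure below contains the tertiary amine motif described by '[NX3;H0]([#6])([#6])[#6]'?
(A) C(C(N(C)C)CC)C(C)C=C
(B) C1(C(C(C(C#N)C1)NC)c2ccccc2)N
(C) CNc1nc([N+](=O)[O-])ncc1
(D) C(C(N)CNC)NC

A

[NX3;H0]([#6])([#6])[#6] describes a trivalent nitrogen with no H, bonded to three carbons (a tertiary amine).
(A) contains a dimethylamino group (-N(CH3)2), which satisfies every atom and bond constraint.
(B) has a primary amino group (-NH2) but the nitrogen has H2, not H0 with three carbons.
(C) has an N-methylamino group (-NHCH3) but the nitrogen still has one H (H1), not H0.
(D) has an N-methylamino group (-NHCH3) but the nitrogen still has one H (H1), not H0.
So the answer is (A).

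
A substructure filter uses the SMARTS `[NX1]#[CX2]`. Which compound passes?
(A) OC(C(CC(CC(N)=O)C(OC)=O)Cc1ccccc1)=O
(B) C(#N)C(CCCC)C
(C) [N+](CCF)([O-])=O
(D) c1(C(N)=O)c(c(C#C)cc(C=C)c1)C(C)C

B

[NX1]#[CX2] describes a nitrogen triple-bonded to a two-connected carbon (a nitrile).
(A) has a primary amide (-C(=O)NH2) but the nitrogen is NX3, not NX1.
(B) contains a nitrile (-C#N), which satisfies every atom and bond constraint.
(C) has a nitro group (-[N+](=O)[O-]) but there is no C#N triple bond.
(D) has a primary amide (-C(=O)NH2) but the nitrogen is NX3, not NX1.
So the answer is (B).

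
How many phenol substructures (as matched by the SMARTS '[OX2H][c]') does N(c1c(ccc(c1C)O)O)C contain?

2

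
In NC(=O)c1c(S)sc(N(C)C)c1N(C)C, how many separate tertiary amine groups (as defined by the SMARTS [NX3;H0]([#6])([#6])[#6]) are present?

[NX3;H0]([#6])([#6])[#6] is the SMARTS for a tertiary amine: a trivalent nitrogen with no H, bonded to three carbons.
The molecule carries 2 separate instances of a dimethylamino group (-N(CH3)2) meeting every constraint; each maps to a distinct set of atoms, giving 2 matches.

2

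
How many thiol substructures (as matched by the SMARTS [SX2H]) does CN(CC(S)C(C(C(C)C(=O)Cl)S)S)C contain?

[SX2H] is the SMARTS for a thiol: an aliphatic sulfur with two connections, one being H.
The molecule carries 3 separate instances of a thiol (-SH) meeting every constraint; each maps to a distinct set of atoms, giving 3 matches.

3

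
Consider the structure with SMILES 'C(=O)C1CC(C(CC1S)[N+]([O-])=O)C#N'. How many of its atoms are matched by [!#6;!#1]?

6

The query [!#6;!#1] means: not carbon and not hydrogen — any heteroatom.
Check the 14 heavy atoms by environment: 8× C → no; 2× O → match; 1× N (charge +1) → match; 1× O (charge -1) → match; 1× S → match; 1× N → match.
Summing the matching environments: 2 + 1 + 1 + 1 + 1 = 6 matching atoms.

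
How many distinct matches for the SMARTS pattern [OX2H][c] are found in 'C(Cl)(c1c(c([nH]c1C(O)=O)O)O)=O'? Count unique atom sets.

2

[OX2H][c] is the SMARTS for a phenol: a hydroxyl oxygen attached to an aromatic carbon.
The molecule carries 2 separate instances of a hydroxyl group (-OH) meeting every constraint; each maps to a distinct set of atoms, giving 2 matches.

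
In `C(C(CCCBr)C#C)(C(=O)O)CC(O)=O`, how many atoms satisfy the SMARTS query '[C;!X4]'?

4

The query [C;!X4] means: aliphatic carbon that does not have four total connections.
Check the 15 heavy atoms by environment: 6× C (X4) → no; 2× C (X3) → match; 2× O (X1) → no; 2× O (X2) → no; 1× Br (X1) → no; 2× C (X2) → match.
Summing the matching environments: 2 + 2 = 4 matching atoms.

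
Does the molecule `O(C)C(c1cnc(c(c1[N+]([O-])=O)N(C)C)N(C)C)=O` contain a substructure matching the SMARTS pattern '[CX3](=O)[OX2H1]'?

No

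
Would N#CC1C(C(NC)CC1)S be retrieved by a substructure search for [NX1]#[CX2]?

The pattern [NX1]#[CX2] describes a nitrogen triple-bonded to a two-connected carbon — a nitrile.
The molecule carries a nitrile (-C#N), whose atoms satisfy every constraint of the query, so the pattern matches.

Yes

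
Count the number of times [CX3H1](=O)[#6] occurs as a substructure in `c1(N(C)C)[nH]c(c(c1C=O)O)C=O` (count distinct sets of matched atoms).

2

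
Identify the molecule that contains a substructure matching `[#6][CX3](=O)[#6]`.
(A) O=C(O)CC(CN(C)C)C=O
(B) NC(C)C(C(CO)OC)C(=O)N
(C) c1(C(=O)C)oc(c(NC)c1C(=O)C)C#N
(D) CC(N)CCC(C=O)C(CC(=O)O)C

C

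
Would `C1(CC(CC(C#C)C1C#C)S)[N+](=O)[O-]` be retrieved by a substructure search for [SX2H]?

The pattern [SX2H] describes an aliphatic sulfur with two connections, one being H — a thiol.
The molecule carries a thiol (-SH), whose atoms satisfy every constraint of the query, so the pattern matches.

Yes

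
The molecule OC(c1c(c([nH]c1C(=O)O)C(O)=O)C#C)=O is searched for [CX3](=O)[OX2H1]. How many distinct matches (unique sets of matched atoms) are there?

3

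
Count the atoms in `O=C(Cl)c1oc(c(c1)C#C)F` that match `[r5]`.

The query [r5] means: r5 matches atoms in a five-membered ring.
Check the 11 heavy atoms by environment: 1× o (aromatic, in 5-ring) → match; 4× c (aromatic, in 5-ring) → match; 1× F (acyclic) → no; 3× C (acyclic) → no; 1× O (acyclic) → no; 1× Cl (acyclic) → no.
Summing the matching environments: 1 + 4 = 5 matching atoms.

5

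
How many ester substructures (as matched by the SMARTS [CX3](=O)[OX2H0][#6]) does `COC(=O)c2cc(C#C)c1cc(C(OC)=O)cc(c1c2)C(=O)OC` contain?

3

[CX3](=O)[OX2H0][#6] is the SMARTS for an ester: a carbonyl carbon bonded to an oxygen that is itself bonded to carbon (no H on that O).
The molecule carries 3 separate instances of a methyl-ester group (-C(=O)OCH3) meeting every constraint; each maps to a distinct set of atoms, giving 3 matches.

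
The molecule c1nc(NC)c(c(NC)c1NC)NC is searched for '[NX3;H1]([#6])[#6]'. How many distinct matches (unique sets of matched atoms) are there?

4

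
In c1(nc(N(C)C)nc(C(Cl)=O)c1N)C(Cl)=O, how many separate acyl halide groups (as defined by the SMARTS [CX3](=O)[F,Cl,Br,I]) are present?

2

[CX3](=O)[F,Cl,Br,I] is the SMARTS for an acyl halide: a carbonyl carbon bonded to a halogen.
The molecule carries 2 separate instances of an acyl chloride (-C(=O)Cl) meeting every constraint; each maps to a distinct set of atoms, giving 2 matches.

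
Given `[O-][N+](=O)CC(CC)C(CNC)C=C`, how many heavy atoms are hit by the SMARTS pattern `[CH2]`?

4

Check the 13 heavy atoms by environment: 4× C (H2) → match; 3× C (H1) → no; 2× C (H3) → no; 1× N (H1) → no; 1× N (charge +1, H0) → no; 1× O (charge -1, H0) → no; 1× O (H0) → no.
That gives 4 matching atoms.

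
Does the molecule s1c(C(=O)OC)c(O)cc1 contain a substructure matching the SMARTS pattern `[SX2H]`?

No

The pattern [SX2H] describes an aliphatic sulfur with two connections, one being H — a thiol.
The closest candidate here is a hydroxyl group (-OH), but it is an -OH, not an -SH. No other fragment satisfies the full query, so there is no match.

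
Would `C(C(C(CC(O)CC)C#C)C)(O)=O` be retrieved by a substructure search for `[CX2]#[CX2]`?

Yes

The pattern [CX2]#[CX2] describes a carbon-carbon triple bond — an alkyne.
The molecule carries an ethynyl group (-C#CH), whose atoms satisfy every constraint of the query, so the pattern matches.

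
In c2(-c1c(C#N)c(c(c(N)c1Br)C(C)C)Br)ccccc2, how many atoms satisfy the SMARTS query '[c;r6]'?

The query [c;r6] means: aromatic carbon that belongs to a six-membered ring.
Check the 20 heavy atoms by environment: 12× c (aromatic, in 6-ring) → match; 4× C (acyclic) → no; 2× N (acyclic) → no; 2× Br (acyclic) → no.
That gives 12 matching atoms.

12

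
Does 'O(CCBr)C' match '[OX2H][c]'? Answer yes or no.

No

The pattern [OX2H][c] describes a hydroxyl oxygen attached to an aromatic carbon — a phenol.
The closest candidate here is a methoxy ether (-OCH3), but the oxygen has H0, not H1. No other fragment satisfies the full query, so there is no match.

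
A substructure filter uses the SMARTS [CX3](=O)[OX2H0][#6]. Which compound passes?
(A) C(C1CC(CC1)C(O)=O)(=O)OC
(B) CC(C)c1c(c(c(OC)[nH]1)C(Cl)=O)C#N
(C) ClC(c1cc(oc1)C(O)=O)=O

[CX3](=O)[OX2H0][#6] describes a carbonyl carbon bonded to an oxygen that is itself bonded to carbon (no H on that O) (an ester).
(A) contains a methyl-ester group (-C(=O)OCH3), which satisfies every atom and bond constraint.
(B) has a methoxy ether (-OCH3) but the ether oxygen is not adjacent to a C=O carbon.
(C) has a carboxylic acid group (-C(=O)OH) but the singly-bonded O carries H (OX2H1, not H0).
So the answer is (A).

A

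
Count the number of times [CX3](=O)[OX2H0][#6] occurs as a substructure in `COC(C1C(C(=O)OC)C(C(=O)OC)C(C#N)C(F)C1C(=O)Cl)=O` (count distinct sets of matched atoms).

3

[CX3](=O)[OX2H0][#6] is the SMARTS for an ester: a carbonyl carbon bonded to an oxygen that is itself bonded to carbon (no H on that O).
The molecule carries 3 separate instances of a methyl-ester group (-C(=O)OCH3) meeting every constraint; each maps to a distinct set of atoms, giving 3 matches.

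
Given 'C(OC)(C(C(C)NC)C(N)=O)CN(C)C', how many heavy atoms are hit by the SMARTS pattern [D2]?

The query [D2] means: atom with exactly two heavy-atom neighbours.
Check the 15 heavy atoms by environment: 1× C (D2) → match; 4× C (D3) → no; 5× C (D1) → no; 1× N (D3) → no; 1× N (D2) → match; 1× O (D2) → match; 1× O (D1) → no; 1× N (D1) → no.
Summing the matching environments: 1 + 1 + 1 = 3 matching atoms.

3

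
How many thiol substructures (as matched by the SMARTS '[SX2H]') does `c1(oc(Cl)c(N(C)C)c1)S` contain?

[SX2H] is the SMARTS for a thiol: an aliphatic sulfur with two connections, one being H.
Exactly one fragment in the molecule meets all constraints, giving 1 match.

1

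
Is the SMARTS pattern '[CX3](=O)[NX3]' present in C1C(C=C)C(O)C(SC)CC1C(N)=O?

The pattern [CX3](=O)[NX3] describes a carbonyl carbon bonded to a trivalent nitrogen — an amide.
The molecule carries a primary amide (-C(=O)NH2), whose atoms satisfy every constraint of the query, so the pattern matches.

Yes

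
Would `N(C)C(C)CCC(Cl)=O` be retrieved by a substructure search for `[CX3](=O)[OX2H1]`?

The pattern [CX3](=O)[OX2H1] describes an sp2 carbon double-bonded to O and single-bonded to an -OH oxygen — a carboxylic acid.
The closest candidate here is an acyl chloride (-C(=O)Cl), but the carbonyl is bonded to Cl, not to an -OH oxygen. No other fragment satisfies the full query, so there is no match.

No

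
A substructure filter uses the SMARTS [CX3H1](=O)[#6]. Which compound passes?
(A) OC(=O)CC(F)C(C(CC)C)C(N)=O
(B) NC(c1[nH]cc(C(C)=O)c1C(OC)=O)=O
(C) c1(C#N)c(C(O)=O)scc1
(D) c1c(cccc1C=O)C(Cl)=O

D

[CX3H1](=O)[#6] describes an sp2 carbon with one H, double-bonded to O and single-bonded to carbon (an aldehyde).
(A) has a carboxylic acid group (-C(=O)OH) but the carbonyl carbon has H0 and is bonded to O, not H1.
(B) has an acetyl/ketone group (-C(=O)CH3) but the carbonyl carbon has H0 (two carbon neighbours), not H1.
(C) has a carboxylic acid group (-C(=O)OH) but the carbonyl carbon has H0 and is bonded to O, not H1.
(D) contains an aldehyde (-CHO), which satisfies every atom and bond constraint.
So the answer is (D).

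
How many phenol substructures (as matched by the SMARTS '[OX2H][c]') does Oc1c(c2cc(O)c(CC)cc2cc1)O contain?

3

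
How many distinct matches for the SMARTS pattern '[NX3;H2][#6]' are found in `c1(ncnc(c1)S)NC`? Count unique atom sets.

[NX3;H2][#6] is the SMARTS for a primary amine: a trivalent nitrogen with two H attached to carbon.
The molecule has an N-methylamino group (-NHCH3), but the nitrogen bears two carbons and only one H (H1), not H2; nothing else fits, so there are 0 matches.

0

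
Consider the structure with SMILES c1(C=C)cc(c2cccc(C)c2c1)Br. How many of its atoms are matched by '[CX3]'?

2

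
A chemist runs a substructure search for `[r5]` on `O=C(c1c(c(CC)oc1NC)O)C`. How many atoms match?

The query [r5] means: r5 matches atoms in a five-membered ring.
Check the 13 heavy atoms by environment: 1× o (aromatic, in 5-ring) → match; 4× c (aromatic, in 5-ring) → match; 1× N (acyclic) → no; 5× C (acyclic) → no; 2× O (acyclic) → no.
Summing the matching environments: 1 + 4 = 5 matching atoms.

5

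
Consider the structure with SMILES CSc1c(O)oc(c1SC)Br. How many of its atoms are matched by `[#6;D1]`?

2

The query [#6;D1] means: carbon bonded to exactly one heavy atom.
Check the 11 heavy atoms by environment: 1× o (aromatic, D2) → no; 4× c (aromatic, D3) → no; 1× O (D1) → no; 2× S (D2) → no; 2× C (D1) → match; 1× Br (D1) → no.
That gives 2 matching atoms.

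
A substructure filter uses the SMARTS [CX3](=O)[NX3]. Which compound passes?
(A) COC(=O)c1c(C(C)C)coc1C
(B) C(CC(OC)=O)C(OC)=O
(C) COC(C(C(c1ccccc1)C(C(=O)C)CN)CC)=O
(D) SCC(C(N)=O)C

D

[CX3](=O)[NX3] describes a carbonyl carbon bonded to a trivalent nitrogen (an amide).
(A) has a methyl-ester group (-C(=O)OCH3) but the carbonyl is bonded to O, not to an NX3 nitrogen.
(B) has a methyl-ester group (-C(=O)OCH3) but the carbonyl is bonded to O, not to an NX3 nitrogen.
(C) has a methyl-ester group (-C(=O)OCH3) but the carbonyl is bonded to O, not to an NX3 nitrogen.
(D) contains a primary amide (-C(=O)NH2), which satisfies every atom and bond constraint.
So the answer is (D).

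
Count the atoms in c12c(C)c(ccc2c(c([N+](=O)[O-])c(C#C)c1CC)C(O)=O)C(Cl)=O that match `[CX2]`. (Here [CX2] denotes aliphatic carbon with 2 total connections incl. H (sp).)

2

The query [CX2] means: C with X2: aliphatic carbon with exactly 2 total connections.
Check the 24 heavy atoms by environment: 10× c (aromatic, X3) → no; 2× C (X3) → no; 3× O (X1) → no; 1× O (X2) → no; 1× N (charge +1, X3) → no; 1× O (charge -1, X1) → no; 2× C (X2) → match; 1× Cl (X1) → no; 3× C (X4) → no.
That gives 2 matching atoms.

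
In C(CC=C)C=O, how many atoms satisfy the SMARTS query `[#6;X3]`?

3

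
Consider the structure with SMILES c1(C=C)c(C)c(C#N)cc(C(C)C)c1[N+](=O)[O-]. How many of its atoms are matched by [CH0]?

1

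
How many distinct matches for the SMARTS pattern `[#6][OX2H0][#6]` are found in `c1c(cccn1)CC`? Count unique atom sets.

0

[#6][OX2H0][#6] is the SMARTS for an ether: an aliphatic oxygen bridging two carbons with no H on the oxygen.
No fragment in the molecule satisfies every constraint, giving 0 matches.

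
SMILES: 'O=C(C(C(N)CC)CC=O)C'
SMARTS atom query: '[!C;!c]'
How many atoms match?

3

Check the 11 heavy atoms by environment: 8× C → no; 1× N → match; 2× O → match.
Summing the matching environments: 1 + 2 = 3 matching atoms.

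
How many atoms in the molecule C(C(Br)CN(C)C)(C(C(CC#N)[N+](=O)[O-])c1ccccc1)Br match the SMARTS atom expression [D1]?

7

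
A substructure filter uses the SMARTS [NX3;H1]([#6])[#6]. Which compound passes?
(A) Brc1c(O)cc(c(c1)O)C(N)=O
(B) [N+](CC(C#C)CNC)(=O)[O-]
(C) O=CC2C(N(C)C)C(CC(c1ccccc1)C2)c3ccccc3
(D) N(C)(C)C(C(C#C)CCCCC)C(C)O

B

[NX3;H1]([#6])[#6] describes a trivalent nitrogen with one H, bonded to two carbons (a secondary amine).
(A) has a primary amide (-C(=O)NH2) but the -C(=O)NH2 nitrogen has H2, not H1.
(B) contains an N-methylamino group (-NHCH3), which satisfies every atom and bond constraint.
(C) has a dimethylamino group (-N(CH3)2) but the nitrogen has H0, not H1.
(D) has a dimethylamino group (-N(CH3)2) but the nitrogen has H0, not H1.
So the answer is (B).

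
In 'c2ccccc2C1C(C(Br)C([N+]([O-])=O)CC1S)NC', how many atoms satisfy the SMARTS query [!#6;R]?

0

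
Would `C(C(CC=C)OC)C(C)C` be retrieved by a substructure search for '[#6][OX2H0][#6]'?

Yes

The pattern [#6][OX2H0][#6] describes an aliphatic oxygen bridging two carbons with no H on the oxygen — an ether.
The molecule carries a methoxy ether (-OCH3), whose atoms satisfy every constraint of the query, so the pattern matches.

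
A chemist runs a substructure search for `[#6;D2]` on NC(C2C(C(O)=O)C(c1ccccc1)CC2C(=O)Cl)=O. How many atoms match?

6

Check the 20 heavy atoms by environment: 7× C (D3) → no; 1× C (D2) → match; 4× O (D1) → no; 1× Cl (D1) → no; 1× c (aromatic, D3) → no; 5× c (aromatic, D2) → match; 1× N (D1) → no.
Summing the matching environments: 1 + 5 = 6 matching atoms.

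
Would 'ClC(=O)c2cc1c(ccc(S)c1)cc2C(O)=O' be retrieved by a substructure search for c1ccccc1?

Yes

The pattern c1ccccc1 describes six aromatic carbons in a ring — a benzene ring.
The required atom environment is present in the molecule, so the pattern matches.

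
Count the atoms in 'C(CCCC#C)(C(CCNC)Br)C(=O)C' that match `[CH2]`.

5

The query [CH2] means: aliphatic carbon with exactly two hydrogens.
Check the 15 heavy atoms by environment: 5× C (H2) → match; 3× C (H1) → no; 1× Br (H0) → no; 2× C (H0) → no; 1× O (H0) → no; 2× C (H3) → no; 1× N (H1) → no.
That gives 5 matching atoms.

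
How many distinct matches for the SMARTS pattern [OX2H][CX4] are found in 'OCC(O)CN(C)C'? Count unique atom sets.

2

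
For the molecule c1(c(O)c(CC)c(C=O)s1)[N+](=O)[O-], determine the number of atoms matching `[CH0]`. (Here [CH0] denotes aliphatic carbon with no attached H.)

Check the 13 heavy atoms by environment: 1× s (aromatic, H0) → no; 4× c (aromatic, H0) → no; 1× O (H1) → no; 1× C (H2) → no; 1× C (H3) → no; 1× N (charge +1, H0) → no; 1× O (charge -1, H0) → no; 2× O (H0) → no; 1× C (H1) → no.
No environment satisfies the query, so 0 matching atoms.

0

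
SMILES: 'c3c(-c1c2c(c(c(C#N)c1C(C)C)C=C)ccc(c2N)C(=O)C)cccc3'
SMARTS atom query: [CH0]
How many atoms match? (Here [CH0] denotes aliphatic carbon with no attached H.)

2

The query [CH0] means: aliphatic carbon with no attached hydrogen.
Check the 27 heavy atoms by environment: 9× c (aromatic, H0) → no; 7× c (aromatic, H1) → no; 2× C (H1) → no; 1× C (H2) → no; 2× C (H0) → match; 1× N (H0) → no; 3× C (H3) → no; 1× N (H2) → no; 1× O (H0) → no.
That gives 2 matching atoms.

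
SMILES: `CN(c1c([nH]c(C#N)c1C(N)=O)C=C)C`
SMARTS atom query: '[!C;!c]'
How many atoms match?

5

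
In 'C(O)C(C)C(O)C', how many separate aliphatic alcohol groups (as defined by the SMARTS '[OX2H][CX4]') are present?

[OX2H][CX4] is the SMARTS for an aliphatic alcohol: a hydroxyl oxygen bound to an sp3 (X4) carbon.
The molecule carries 2 separate instances of a hydroxyl group (-OH) meeting every constraint; each maps to a distinct set of atoms, giving 2 matches.

2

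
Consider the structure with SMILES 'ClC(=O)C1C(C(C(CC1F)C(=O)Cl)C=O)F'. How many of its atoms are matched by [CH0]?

2

The query [CH0] means: aliphatic carbon with no attached hydrogen.
Check the 16 heavy atoms by environment: 6× C (H1) → no; 1× C (H2) → no; 2× C (H0) → match; 3× O (H0) → no; 2× Cl (H0) → no; 2× F (H0) → no.
That gives 2 matching atoms.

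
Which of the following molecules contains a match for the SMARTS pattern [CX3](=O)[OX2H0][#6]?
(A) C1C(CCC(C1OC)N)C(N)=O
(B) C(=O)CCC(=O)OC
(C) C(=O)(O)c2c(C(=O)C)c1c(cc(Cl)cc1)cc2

[CX3](=O)[OX2H0][#6] describes a carbonyl carbon bonded to an oxygen that is itself bonded to carbon (no H on that O) (an ester).
(A) has a primary amide (-C(=O)NH2) but the carbonyl is bonded to N, not to an O-C linkage.
(B) contains a methyl-ester group (-C(=O)OCH3), which satisfies every atom and bond constraint.
(C) has a carboxylic acid group (-C(=O)OH) but the singly-bonded O carries H (OX2H1, not H0).
So the answer is (B).

B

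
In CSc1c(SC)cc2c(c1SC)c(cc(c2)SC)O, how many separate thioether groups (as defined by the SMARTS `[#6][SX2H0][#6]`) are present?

4

[#6][SX2H0][#6] is the SMARTS for a thioether: an aliphatic sulfur bridging two carbons with no H on the sulfur.
The molecule carries 4 separate instances of a methylthio ether (-SCH3) meeting every constraint; each maps to a distinct set of atoms, giving 4 matches.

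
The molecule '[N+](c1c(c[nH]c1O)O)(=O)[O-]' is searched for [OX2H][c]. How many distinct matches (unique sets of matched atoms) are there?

[OX2H][c] is the SMARTS for a phenol: a hydroxyl oxygen attached to an aromatic carbon.
The molecule carries 2 separate instances of a hydroxyl group (-OH) meeting every constraint; each maps to a distinct set of atoms, giving 2 matches.

2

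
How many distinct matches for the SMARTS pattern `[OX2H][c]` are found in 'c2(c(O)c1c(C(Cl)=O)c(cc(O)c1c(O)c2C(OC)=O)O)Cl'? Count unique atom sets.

[OX2H][c] is the SMARTS for a phenol: a hydroxyl oxygen attached to an aromatic carbon.
The molecule carries 4 separate instances of a hydroxyl group (-OH) meeting every constraint; each maps to a distinct set of atoms, giving 4 matches.

4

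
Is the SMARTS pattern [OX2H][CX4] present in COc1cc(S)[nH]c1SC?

The pattern [OX2H][CX4] describes a hydroxyl oxygen bound to an sp3 (X4) carbon — an aliphatic alcohol.
The closest candidate here is a methoxy ether (-OCH3), but the oxygen has H0 (ether), not H1. No other fragment satisfies the full query, so there is no match.

No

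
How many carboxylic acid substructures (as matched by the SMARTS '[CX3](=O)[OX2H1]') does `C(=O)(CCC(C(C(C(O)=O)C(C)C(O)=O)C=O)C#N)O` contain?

[CX3](=O)[OX2H1] is the SMARTS for a carboxylic acid: an sp2 carbon double-bonded to O and single-bonded to an -OH oxygen.
The molecule carries 3 separate instances of a carboxylic acid group (-C(=O)OH) meeting every constraint; each maps to a distinct set of atoms, giving 3 matches.

3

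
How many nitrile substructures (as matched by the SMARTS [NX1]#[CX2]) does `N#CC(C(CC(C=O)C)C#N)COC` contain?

2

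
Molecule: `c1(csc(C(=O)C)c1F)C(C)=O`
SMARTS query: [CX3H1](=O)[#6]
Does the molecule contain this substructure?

The pattern [CX3H1](=O)[#6] describes an sp2 carbon with one H, double-bonded to O and single-bonded to carbon — an aldehyde.
The closest candidate here is an acetyl/ketone group (-C(=O)CH3), but the carbonyl carbon has H0 (two carbon neighbours), not H1. No other fragment satisfies the full query, so there is no match.

No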